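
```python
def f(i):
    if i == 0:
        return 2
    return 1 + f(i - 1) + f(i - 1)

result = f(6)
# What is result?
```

f(i) = 1 + 2·f(i-1), f(0)=2. Closed form: (2+1)·2^6 - 1 = 191.

Answer: 191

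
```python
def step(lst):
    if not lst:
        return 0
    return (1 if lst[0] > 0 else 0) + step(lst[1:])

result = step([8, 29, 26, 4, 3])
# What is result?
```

Count of positive elements in [8, 29, 26, 4, 3] = 5

Answer: 5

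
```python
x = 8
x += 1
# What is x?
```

Trace:
`x = 8` → x = 8
`x += 1` → x = 9
So x = 9

Answer: 9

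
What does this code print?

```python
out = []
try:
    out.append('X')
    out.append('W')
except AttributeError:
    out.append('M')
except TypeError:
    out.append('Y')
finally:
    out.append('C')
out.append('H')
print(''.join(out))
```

Execution trace: 'X' (try body) → 'W' (try body, no exception) → 'C' (finally) → 'H' (after the try/except). Output: XWCH

Answer: XWCH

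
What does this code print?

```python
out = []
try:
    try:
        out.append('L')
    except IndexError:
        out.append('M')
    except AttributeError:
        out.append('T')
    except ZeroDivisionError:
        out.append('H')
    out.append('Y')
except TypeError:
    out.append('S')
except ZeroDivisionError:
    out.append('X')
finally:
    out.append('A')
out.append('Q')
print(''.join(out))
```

Execution trace: 'L' (inner try body, no exception) → 'Y' (try body, no exception) → 'A' (finally) → 'Q' (after the try/except). Output: LYAQ

Answer: LYAQ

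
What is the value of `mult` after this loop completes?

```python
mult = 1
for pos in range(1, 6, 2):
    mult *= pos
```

Product of 1, 3, 5, ... up to 5
`mult` takes the values: 1 → 3 → 15

Answer: 15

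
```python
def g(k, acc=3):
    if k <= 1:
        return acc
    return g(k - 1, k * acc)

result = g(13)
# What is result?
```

Accumulator trace (n, acc): (13, 3) -> (12, 39) -> (11, 468) -> (10, 5148) -> (9, 51480) -> (8, 463320) -> (7, 3706560) -> (6, 25945920) -> (5, 155675520) -> (4, 778377600) -> (3, 3113510400) -> (2, 9340531200) -> (1, 18681062400) -> return 18681062400

Answer: 18681062400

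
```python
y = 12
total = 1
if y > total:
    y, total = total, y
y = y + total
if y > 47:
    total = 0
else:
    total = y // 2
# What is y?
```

Trace:
`y = 12` → y = 12
`total = 1` → total = 1
`if y > total: ...` → y > total is True → y = 1; total = 12
`y = y + total` → y = 13
`if y > 47: ...` → y > 47 is False, take else branch → total = 6
So y = 13

Answer: 13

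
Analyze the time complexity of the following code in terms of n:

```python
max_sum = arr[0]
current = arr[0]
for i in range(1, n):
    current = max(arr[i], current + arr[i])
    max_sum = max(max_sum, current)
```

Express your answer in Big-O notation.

This is Kadane's algorithm for maximum subarray. Time complexity: O(n).

Answer: O(n)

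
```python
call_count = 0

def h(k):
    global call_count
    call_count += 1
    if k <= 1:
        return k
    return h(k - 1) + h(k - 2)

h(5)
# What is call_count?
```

Calls(k) = 1 + Calls(k-1) + Calls(k-2); Calls(0)=Calls(1)=1. For k=5 this gives 15.

Answer: 15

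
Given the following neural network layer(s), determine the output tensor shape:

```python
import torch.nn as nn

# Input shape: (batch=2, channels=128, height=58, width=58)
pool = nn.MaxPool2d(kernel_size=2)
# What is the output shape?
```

Input: (2, 128, 58, 58) -> Output: (2, 128, 29, 29)

Answer: (2, 128, 29, 29)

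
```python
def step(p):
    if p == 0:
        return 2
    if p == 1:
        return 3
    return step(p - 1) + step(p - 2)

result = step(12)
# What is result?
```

Build up from base cases: step(0)=2, step(1)=3, step(2)=5, step(3)=8, step(4)=13, step(5)=21, step(6)=34, ..., step(12)=610

Answer: 610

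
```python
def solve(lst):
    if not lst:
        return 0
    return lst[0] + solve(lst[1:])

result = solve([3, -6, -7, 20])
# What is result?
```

3 + (-6) + (-7) + 20 + 0 = 10

Answer: 10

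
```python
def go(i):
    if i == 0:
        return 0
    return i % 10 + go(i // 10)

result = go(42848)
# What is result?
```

Sum of digits of 42848: 8 + 4 + 8 + 2 + 4 = 26

Answer: 26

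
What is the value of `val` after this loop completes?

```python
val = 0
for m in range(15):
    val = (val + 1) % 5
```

Increment mod 5, 15 times = 0
`val` takes the values: 0 → 1 → 2 → 3 → 4 → 0 → 1 → 2 → 3 → 4 → 0 → 1 → 2 → 3 → 4 → 0

Answer: 0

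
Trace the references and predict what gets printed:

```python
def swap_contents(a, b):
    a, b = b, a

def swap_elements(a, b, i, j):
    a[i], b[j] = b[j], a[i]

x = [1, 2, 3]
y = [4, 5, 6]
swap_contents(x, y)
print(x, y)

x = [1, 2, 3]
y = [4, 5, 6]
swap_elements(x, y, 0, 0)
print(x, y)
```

Key concept: parameter rebinding vs mutation.
Step by step:
`x = [1, 2, 3]` → x = [1, 2, 3]
`y = [4, 5, 6]` → y = [4, 5, 6]
`swap_contents(x, y)` → no visible change to tracked variables
`print(x, y)` → prints [1, 2, 3] [4, 5, 6]
`x = [1, 2, 3]` → x = [1, 2, 3]
`y = [4, 5, 6]` → y = [4, 5, 6]
`swap_elements(x, y, 0, 0)` → x = [4, 2, 3]; y = [1, 5, 6]
`print(x, y)` → prints [4, 2, 3] [1, 5, 6]

Answer:
[1, 2, 3] [4, 5, 6]
[4, 2, 3] [1, 5, 6]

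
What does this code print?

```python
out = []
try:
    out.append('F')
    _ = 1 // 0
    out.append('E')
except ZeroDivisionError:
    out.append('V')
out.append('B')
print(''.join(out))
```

Execution trace: 'F' (try body) → 'V' (except ZeroDivisionError) → 'B' (after the try/except). Output: FVB

Answer: FVB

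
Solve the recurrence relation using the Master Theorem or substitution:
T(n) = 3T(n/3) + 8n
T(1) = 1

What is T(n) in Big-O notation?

By Master Theorem: a=3, b=3, f(n)=8n. Since log_3(3) = 1 and f(n) = Θ(n^1), Case 2 applies. T(n) = O(n log n).

Answer: O(n log n)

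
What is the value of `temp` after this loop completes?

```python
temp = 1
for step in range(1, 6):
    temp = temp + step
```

Start at 1, add 1 through 5
`temp` takes the values: 1 → 2 → 4 → 7 → 11 → 16

Answer: 16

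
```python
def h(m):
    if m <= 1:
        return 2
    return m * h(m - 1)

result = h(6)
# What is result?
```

h(6) = 6 * 5 * 4 * 3 * 2 * 2 = 1440

Answer: 1440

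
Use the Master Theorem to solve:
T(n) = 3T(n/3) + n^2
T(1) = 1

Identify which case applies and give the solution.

a=3, b=3, f(n)=n^2. log_3(3) = 1. Since c=2 > 1 and the regularity condition holds (3(n/3)^2 = (3/3^2)n^2 with 3/3^2 < 1), Case 3 applies: T(n) = Θ(f(n)) = O(n^2).

Answer: O(n^2) - Case 3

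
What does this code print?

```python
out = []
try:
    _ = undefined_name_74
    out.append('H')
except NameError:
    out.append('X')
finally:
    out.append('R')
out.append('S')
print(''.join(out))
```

Execution trace: 'X' (except NameError) → 'R' (finally) → 'S' (after the try/except). Output: XRS

Answer: XRS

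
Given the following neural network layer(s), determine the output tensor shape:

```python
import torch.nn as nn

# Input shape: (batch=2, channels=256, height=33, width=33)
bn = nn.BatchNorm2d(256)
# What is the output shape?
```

Input: (2, 256, 33, 33) -> Output: (2, 256, 33, 33)

Answer: (2, 256, 33, 33)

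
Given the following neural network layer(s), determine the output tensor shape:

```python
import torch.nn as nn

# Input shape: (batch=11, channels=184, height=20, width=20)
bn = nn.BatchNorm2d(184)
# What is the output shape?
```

Input: (11, 184, 20, 20) -> Output: (11, 184, 20, 20)

Answer: (11, 184, 20, 20)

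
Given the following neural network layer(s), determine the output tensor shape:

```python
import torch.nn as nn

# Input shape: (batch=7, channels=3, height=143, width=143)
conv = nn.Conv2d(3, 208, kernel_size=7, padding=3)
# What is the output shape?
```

Input: (7, 3, 143, 143) -> Output: (7, 208, 143, 143)

Answer: (7, 208, 143, 143)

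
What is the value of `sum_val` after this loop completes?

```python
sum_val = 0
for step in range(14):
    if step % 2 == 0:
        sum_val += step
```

Sum of even numbers 0 to 13
`sum_val` takes the values: 0 → 2 → 6 → 12 → 20 → 30 → 42

Answer: 42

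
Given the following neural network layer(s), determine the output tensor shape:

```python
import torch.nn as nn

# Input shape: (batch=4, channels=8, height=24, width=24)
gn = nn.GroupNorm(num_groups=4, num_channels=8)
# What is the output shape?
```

Input: (4, 8, 24, 24) -> Output: (4, 8, 24, 24)

Answer: (4, 8, 24, 24)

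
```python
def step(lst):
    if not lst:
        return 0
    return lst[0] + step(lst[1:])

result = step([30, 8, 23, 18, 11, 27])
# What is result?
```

30 + 8 + 23 + 18 + 11 + 27 + 0 = 117

Answer: 117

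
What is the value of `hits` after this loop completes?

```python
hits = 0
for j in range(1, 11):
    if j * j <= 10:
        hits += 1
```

Count numbers where j² ≤ 10
`hits` takes the values: 0 → 1 → 2 → 3

Answer: 3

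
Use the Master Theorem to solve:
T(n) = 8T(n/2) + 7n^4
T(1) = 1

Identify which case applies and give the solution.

a=8, b=2, f(n)=7n^4. log_2(8) = 3. Since c=4 > 3 and the regularity condition holds (8(n/2)^4 = (8/2^4)n^4 with 8/2^4 < 1), Case 3 applies: T(n) = Θ(f(n)) = O(n^4).

Answer: O(n^4) - Case 3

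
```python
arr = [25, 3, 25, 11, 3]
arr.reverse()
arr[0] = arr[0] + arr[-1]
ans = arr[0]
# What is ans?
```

Trace:
`arr = [25, 3, 25, 11, 3]` → arr = [25, 3, 25, 11, 3]
`arr.reverse()` → arr = [3, 11, 25, 3, 25]
`arr[0] = arr[0] + arr[-1]` → arr = [28, 11, 25, 3, 25]
`ans = arr[0]` → ans = 28
So ans = 28

Answer: 28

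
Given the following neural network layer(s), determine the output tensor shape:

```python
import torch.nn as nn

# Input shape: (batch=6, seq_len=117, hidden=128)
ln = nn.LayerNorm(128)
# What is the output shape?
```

Input: (6, 117, 128) -> Output: (6, 117, 128)

Answer: (6, 117, 128)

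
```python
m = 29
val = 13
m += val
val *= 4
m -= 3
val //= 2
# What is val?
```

Trace:
`m = 29` → m = 29
`val = 13` → val = 13
`m += val` → m = 42
`val *= 4` → val = 52
`m -= 3` → m = 39
`val //= 2` → val = 26
So val = 26

Answer: 26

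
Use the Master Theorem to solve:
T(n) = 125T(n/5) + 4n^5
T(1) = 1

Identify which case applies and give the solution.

a=125, b=5, f(n)=4n^5. log_5(125) = 3. Since c=5 > 3 and the regularity condition holds (125(n/5)^5 = (125/5^5)n^5 with 125/5^5 < 1), Case 3 applies: T(n) = Θ(f(n)) = O(n^5).

Answer: O(n^5) - Case 3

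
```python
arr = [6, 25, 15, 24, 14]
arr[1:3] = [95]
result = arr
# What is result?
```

Trace:
`arr = [6, 25, 15, 24, 14]` → arr = [6, 25, 15, 24, 14]
`arr[1:3] = [95]` → arr = [6, 95, 24, 14]
`result = arr` → result = [6, 95, 24, 14]
So result = [6, 95, 24, 14]

Answer: [6, 95, 24, 14]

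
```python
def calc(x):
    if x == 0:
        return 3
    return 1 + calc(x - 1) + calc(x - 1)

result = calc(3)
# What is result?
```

calc(x) = 1 + 2·calc(x-1), calc(0)=3. Closed form: (3+1)·2^3 - 1 = 31.

Answer: 31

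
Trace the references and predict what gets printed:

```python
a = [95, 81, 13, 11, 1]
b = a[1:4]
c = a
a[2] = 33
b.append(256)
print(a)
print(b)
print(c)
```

Key concept: slice vs alias.
Step by step:
`a = [95, 81, 13, 11, 1]` → a = [95, 81, 13, 11, 1]
`b = a[1:4]` → b = [81, 13, 11]
`c = a` → c = [95, 81, 13, 11, 1] (same object as a)
`a[2] = 33` → a = [95, 81, 33, 11, 1] (same object as c); c = [95, 81, 33, 11, 1] (same object as a)
`b.append(256)` → b = [81, 13, 11, 256]
`print(a)` → prints [95, 81, 33, 11, 1]
`print(b)` → prints [81, 13, 11, 256]
`print(c)` → prints [95, 81, 33, 11, 1]

Answer:
[95, 81, 33, 11, 1]
[81, 13, 11, 256]
[95, 81, 33, 11, 1]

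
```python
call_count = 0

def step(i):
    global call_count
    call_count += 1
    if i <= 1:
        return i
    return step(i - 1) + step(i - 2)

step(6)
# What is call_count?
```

Calls(i) = 1 + Calls(i-1) + Calls(i-2); Calls(0)=Calls(1)=1. For i=6 this gives 25.

Answer: 25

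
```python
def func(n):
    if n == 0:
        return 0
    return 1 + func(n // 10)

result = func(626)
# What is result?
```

Count of digits of 626: 3

Answer: 3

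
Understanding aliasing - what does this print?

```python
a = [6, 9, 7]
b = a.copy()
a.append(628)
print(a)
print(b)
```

Key concept: list.copy() creates independent copy.
Step by step:
`a = [6, 9, 7]` → a = [6, 9, 7]
`b = a.copy()` → b = [6, 9, 7]
`a.append(628)` → a = [6, 9, 7, 628]
`print(a)` → prints [6, 9, 7, 628]
`print(b)` → prints [6, 9, 7]

Answer:
[6, 9, 7, 628]
[6, 9, 7]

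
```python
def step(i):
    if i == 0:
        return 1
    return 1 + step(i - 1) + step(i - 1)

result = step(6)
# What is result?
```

step(i) = 1 + 2·step(i-1), step(0)=1. Closed form: (1+1)·2^6 - 1 = 127.

Answer: 127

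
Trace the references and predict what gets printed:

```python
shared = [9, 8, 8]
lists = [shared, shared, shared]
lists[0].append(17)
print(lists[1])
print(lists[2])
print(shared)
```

Key concept: list of same reference.
Step by step:
`shared = [9, 8, 8]` → shared = [9, 8, 8]
`lists = [shared, shared, shared]` → lists = [[9, 8, 8], [9, 8, 8], [9, 8, 8]]
`lists[0].append(17)` → shared = [9, 8, 8, 17]; lists = [[9, 8, 8, 17], [9, 8, 8, 17], [9, 8, 8, 17]]
`print(lists[1])` → prints [9, 8, 8, 17]
`print(lists[2])` → prints [9, 8, 8, 17]
`print(shared)` → prints [9, 8, 8, 17]

Answer:
[9, 8, 8, 17]
[9, 8, 8, 17]
[9, 8, 8, 17]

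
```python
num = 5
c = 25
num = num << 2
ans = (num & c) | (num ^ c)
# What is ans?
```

Trace:
`num = 5` → num = 5
`c = 25` → c = 25
`num = num << 2` → num = 20
`ans = (num & c) | (num ^ c)` → ans = 29
So ans = 29

Answer: 29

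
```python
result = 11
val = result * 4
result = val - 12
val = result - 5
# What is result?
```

Trace:
`result = 11` → result = 11
`val = result * 4` → val = 44
`result = val - 12` → result = 32
`val = result - 5` → val = 27
So result = 32

Answer: 32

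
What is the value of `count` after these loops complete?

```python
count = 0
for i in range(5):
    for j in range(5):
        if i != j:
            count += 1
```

5² - 5 (exclude diagonal)
`count` takes the values: 0 → 1 → 2 → 3 → 4 → 5 → 6 → 7 → 8 → 9 → 10 → 11 → 12 → 13 → 14 → 15 → 16 → 17 → 18 → 19 → 20

Answer: 20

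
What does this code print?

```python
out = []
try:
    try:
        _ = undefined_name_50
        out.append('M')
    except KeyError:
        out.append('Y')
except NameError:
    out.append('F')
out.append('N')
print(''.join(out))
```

Execution trace: 'F' (outer except NameError) → 'N' (after the try/except). Output: FN

Answer: FN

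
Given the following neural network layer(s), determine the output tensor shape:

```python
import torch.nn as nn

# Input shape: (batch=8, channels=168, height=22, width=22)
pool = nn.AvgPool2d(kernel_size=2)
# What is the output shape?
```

Input: (8, 168, 22, 22) -> Output: (8, 168, 11, 11)

Answer: (8, 168, 11, 11)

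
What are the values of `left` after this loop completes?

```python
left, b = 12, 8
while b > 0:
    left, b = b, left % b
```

GCD of 12 and 8
`left` takes the values: 12 → 8 → 4

Answer: 4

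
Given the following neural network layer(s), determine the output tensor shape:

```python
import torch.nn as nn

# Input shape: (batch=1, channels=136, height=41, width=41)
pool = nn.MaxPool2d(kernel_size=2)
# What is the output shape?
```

Input: (1, 136, 41, 41) -> Output: (1, 136, 20, 20)

Answer: (1, 136, 20, 20)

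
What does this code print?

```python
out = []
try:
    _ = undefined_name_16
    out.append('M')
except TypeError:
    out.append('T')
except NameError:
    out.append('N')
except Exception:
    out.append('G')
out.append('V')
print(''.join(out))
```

Execution trace: 'N' (except NameError) → 'V' (after the try/except). Output: NV

Answer: NV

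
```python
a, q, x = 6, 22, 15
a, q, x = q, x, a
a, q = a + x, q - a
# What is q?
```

Trace:
`a, q, x = 6, 22, 15` → a = 6; q = 22; x = 15
`a, q, x = q, x, a` → a = 22; q = 15; x = 6
`a, q = a + x, q - a` → a = 28; q = -7
So q = -7

Answer: -7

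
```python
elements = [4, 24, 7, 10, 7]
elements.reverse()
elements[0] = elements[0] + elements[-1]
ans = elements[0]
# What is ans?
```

Trace:
`elements = [4, 24, 7, 10, 7]` → elements = [4, 24, 7, 10, 7]
`elements.reverse()` → elements = [7, 10, 7, 24, 4]
`elements[0] = elements[0] + elements[-1]` → elements = [11, 10, 7, 24, 4]
`ans = elements[0]` → ans = 11
So ans = 11

Answer: 11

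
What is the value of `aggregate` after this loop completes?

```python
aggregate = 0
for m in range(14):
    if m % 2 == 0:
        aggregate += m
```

Sum of even numbers 0 to 13
`aggregate` takes the values: 0 → 2 → 6 → 12 → 20 → 30 → 42

Answer: 42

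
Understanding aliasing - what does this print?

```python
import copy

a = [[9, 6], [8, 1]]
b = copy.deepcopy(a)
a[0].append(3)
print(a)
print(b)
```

Key concept: deep copy is fully independent.
Step by step:
`a = [[9, 6], [8, 1]]` → a = [[9, 6], [8, 1]]
`b = copy.deepcopy(a)` → b = [[9, 6], [8, 1]]
`a[0].append(3)` → a = [[9, 6, 3], [8, 1]]
`print(a)` → prints [[9, 6, 3], [8, 1]]
`print(b)` → prints [[9, 6], [8, 1]]

Answer:
[[9, 6, 3], [8, 1]]
[[9, 6], [8, 1]]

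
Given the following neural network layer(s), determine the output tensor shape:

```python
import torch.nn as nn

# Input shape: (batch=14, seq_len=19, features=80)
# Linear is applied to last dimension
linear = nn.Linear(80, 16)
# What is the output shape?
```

Input: (14, 19, 80) -> Output: (14, 19, 16)

Answer: (14, 19, 16)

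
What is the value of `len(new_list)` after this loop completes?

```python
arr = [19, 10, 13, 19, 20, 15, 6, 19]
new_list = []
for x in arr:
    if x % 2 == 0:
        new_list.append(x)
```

Count even numbers in [19, 10, 13, 19, 20, 15, 6, 19]
`new_list` takes the values: [] → [10] → [10, 20] → [10, 20, 6]
So `len(new_list)` = 3

Answer: 3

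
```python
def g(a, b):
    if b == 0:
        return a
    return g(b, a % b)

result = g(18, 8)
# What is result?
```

g(18, 8) -> g(8, 2) -> g(2, 0) -> 2

Answer: 2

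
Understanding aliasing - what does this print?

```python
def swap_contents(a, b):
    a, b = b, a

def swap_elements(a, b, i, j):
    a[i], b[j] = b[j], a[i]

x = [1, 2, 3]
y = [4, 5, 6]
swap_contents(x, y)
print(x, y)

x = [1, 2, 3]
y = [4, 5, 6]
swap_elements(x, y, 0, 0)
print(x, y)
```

Key concept: parameter rebinding vs mutation.
Step by step:
`x = [1, 2, 3]` → x = [1, 2, 3]
`y = [4, 5, 6]` → y = [4, 5, 6]
`swap_contents(x, y)` → no visible change to tracked variables
`print(x, y)` → prints [1, 2, 3] [4, 5, 6]
`x = [1, 2, 3]` → x = [1, 2, 3]
`y = [4, 5, 6]` → y = [4, 5, 6]
`swap_elements(x, y, 0, 0)` → x = [4, 2, 3]; y = [1, 5, 6]
`print(x, y)` → prints [4, 2, 3] [1, 5, 6]

Answer:
[1, 2, 3] [4, 5, 6]
[4, 2, 3] [1, 5, 6]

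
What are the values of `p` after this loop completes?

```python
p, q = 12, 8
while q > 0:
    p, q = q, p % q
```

GCD of 12 and 8
`p` takes the values: 12 → 8 → 4

Answer: 4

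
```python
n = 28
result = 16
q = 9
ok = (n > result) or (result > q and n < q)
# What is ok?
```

Trace:
`n = 28` → n = 28
`result = 16` → result = 16
`q = 9` → q = 9
`ok = (n > result) or (result > q and n < q)` → ok = True
So ok = True

Answer: True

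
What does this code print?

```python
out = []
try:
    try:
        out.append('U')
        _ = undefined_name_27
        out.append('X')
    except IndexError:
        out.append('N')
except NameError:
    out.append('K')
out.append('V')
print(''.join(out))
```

Execution trace: 'U' (try body) → 'K' (outer except NameError) → 'V' (after the try/except). Output: UKV

Answer: UKV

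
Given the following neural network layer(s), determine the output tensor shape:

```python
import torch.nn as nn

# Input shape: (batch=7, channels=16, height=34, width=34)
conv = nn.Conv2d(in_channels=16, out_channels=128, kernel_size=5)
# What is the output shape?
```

Input: (7, 16, 34, 34) -> Output: (7, 128, 30, 30)

Answer: (7, 128, 30, 30)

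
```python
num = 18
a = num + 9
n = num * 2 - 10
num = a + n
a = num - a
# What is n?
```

Trace:
`num = 18` → num = 18
`a = num + 9` → a = 27
`n = num * 2 - 10` → n = 26
`num = a + n` → num = 53
`a = num - a` → a = 26
So n = 26

Answer: 26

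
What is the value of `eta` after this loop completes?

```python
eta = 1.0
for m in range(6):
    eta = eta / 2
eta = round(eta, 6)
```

Halving LR 6 times: 1 / 2^6
`eta` takes the values: 1.0 → 0.5 → 0.25 → 0.125 → 0.0625 → 0.03125 → 0.015625

Answer: 0.015625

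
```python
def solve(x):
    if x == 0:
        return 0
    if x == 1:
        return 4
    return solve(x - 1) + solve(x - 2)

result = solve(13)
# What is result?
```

Build up from base cases: solve(0)=0, solve(1)=4, solve(2)=4, solve(3)=8, solve(4)=12, solve(5)=20, solve(6)=32, ..., solve(13)=932

Answer: 932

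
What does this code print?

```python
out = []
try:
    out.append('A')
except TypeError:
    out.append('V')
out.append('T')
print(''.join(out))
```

Execution trace: 'A' (try body, no exception) → 'T' (after the try/except). Output: AT

Answer: AT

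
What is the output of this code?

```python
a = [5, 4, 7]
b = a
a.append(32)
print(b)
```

Key concept: basic list aliasing.
Step by step:
`a = [5, 4, 7]` → a = [5, 4, 7]
`b = a` → b = [5, 4, 7] (same object as a)
`a.append(32)` → a = [5, 4, 7, 32] (same object as b); b = [5, 4, 7, 32] (same object as a)
`print(b)` → prints [5, 4, 7, 32]

Answer: [5, 4, 7, 32]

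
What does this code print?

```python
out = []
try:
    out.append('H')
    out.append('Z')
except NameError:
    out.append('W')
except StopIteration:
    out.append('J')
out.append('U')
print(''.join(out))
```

Execution trace: 'H' (try body) → 'Z' (try body, no exception) → 'U' (after the try/except). Output: HZU

Answer: HZU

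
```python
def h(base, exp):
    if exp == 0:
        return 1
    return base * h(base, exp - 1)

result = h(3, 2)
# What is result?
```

h(3, 2) = 3 * 3 = 9

Answer: 9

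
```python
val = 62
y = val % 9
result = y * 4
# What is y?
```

Trace:
`val = 62` → val = 62
`y = val % 9` → y = 8
`result = y * 4` → result = 32
So y = 8

Answer: 8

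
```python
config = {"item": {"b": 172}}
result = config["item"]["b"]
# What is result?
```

Trace:
`config = {"item": {"b": 172}}` → config = {'item': {'b': 172}}
`result = config["item"]["b"]` → result = 172
So result = 172

Answer: 172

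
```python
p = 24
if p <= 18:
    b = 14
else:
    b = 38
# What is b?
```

Trace:
`p = 24` → p = 24
`if p <= 18: ...` → p <= 18 is False, take else branch → b = 38
So b = 38

Answer: 38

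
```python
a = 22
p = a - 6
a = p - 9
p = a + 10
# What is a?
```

Trace:
`a = 22` → a = 22
`p = a - 6` → p = 16
`a = p - 9` → a = 7
`p = a + 10` → p = 17
So a = 7

Answer: 7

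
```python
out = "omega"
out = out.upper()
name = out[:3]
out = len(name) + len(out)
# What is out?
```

Trace:
`out = "omega"` → out = 'omega'
`out = out.upper()` → out = 'OMEGA'
`name = out[:3]` → name = 'OME'
`out = len(name) + len(out)` → out = 8
So out = 8

Answer: 8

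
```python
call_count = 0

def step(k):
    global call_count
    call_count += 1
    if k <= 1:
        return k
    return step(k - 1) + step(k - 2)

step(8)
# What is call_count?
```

Calls(k) = 1 + Calls(k-1) + Calls(k-2); Calls(0)=Calls(1)=1. For k=8 this gives 67.

Answer: 67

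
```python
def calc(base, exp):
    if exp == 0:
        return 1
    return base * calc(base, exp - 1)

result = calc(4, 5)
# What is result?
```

calc(4, 5) = 4 * 4 * 4 * 4 * 4 = 1024

Answer: 1024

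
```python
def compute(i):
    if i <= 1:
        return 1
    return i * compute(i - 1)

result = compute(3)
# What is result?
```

compute(3) = 3 * 2 * 1 = 6

Answer: 6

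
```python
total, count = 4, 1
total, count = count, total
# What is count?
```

Trace:
`total, count = 4, 1` → total = 4; count = 1
`total, count = count, total` → total = 1; count = 4
So count = 4

Answer: 4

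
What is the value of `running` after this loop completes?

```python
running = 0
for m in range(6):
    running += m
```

Sum of 0 to 5 = 15
`running` takes the values: 0 → 1 → 3 → 6 → 10 → 15

Answer: 15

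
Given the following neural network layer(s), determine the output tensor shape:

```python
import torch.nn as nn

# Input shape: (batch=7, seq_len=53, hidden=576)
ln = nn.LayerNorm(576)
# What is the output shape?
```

Input: (7, 53, 576) -> Output: (7, 53, 576)

Answer: (7, 53, 576)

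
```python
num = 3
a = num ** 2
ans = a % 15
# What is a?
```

Trace:
`num = 3` → num = 3
`a = num ** 2` → a = 9
`ans = a % 15` → ans = 9
So a = 9

Answer: 9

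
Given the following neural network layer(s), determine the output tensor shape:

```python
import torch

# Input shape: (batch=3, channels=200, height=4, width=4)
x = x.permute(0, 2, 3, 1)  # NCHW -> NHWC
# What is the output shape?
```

Input: (3, 200, 4, 4) -> Output: (3, 4, 4, 200)

Answer: (3, 4, 4, 200)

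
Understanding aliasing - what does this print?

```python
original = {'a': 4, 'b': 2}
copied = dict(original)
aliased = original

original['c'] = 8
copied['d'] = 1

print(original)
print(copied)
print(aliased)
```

Key concept: dict() creates copy, assignment creates alias.
Step by step:
`original = {'a': 4, 'b': 2}` → original = {'a': 4, 'b': 2}
`copied = dict(original)` → copied = {'a': 4, 'b': 2}
`aliased = original` → aliased = {'a': 4, 'b': 2} (same object as original)
`original['c'] = 8` → original = {'a': 4, 'b': 2, 'c': 8} (same object as aliased); aliased = {'a': 4, 'b': 2, 'c': 8} (same object as original)
`copied['d'] = 1` → copied = {'a': 4, 'b': 2, 'd': 1}
`print(original)` → prints {'a': 4, 'b': 2, 'c': 8}
`print(copied)` → prints {'a': 4, 'b': 2, 'd': 1}
`print(aliased)` → prints {'a': 4, 'b': 2, 'c': 8}

Answer:
{'a': 4, 'b': 2, 'c': 8}
{'a': 4, 'b': 2, 'd': 1}
{'a': 4, 'b': 2, 'c': 8}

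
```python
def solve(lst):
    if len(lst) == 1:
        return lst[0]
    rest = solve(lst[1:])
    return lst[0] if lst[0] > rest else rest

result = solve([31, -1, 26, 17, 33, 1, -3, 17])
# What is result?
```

Recursive max over [31, -1, 26, 17, 33, 1, -3, 17] = 33

Answer: 33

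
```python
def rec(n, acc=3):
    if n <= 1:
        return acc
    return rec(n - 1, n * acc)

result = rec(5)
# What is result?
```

Accumulator trace (n, acc): (5, 3) -> (4, 15) -> (3, 60) -> (2, 180) -> (1, 360) -> return 360

Answer: 360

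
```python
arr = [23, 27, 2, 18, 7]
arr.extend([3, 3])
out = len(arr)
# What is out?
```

Trace:
`arr = [23, 27, 2, 18, 7]` → arr = [23, 27, 2, 18, 7]
`arr.extend([3, 3])` → arr = [23, 27, 2, 18, 7, 3, 3]
`out = len(arr)` → out = 7
So out = 7

Answer: 7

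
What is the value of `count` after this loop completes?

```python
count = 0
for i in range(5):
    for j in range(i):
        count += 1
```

Triangle number: 0+1+2+...+4
`count` takes the values: 0 → 1 → 2 → 3 → 4 → 5 → 6 → 7 → 8 → 9 → 10

Answer: 10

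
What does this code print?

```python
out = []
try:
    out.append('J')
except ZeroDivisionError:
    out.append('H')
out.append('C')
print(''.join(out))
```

Execution trace: 'J' (try body, no exception) → 'C' (after the try/except). Output: JC

Answer: JC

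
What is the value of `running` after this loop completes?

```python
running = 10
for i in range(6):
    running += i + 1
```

Start at 10, add 1 to 6 = 31
`running` takes the values: 10 → 11 → 13 → 16 → 20 → 25 → 31

Answer: 31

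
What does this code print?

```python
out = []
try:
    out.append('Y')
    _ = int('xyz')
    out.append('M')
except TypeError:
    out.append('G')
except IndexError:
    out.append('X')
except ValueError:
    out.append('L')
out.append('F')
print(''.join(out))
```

Execution trace: 'Y' (try body) → 'L' (except ValueError) → 'F' (after the try/except). Output: YLF

Answer: YLF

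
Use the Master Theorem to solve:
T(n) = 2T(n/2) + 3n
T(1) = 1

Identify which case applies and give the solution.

a=2, b=2, f(n)=3n. log_2(2) = 1. Since c=1 = 1, Case 2 applies: T(n) = Θ(n^log_b(a) · log n) = O(n log n).

Answer: O(n log n) - Case 2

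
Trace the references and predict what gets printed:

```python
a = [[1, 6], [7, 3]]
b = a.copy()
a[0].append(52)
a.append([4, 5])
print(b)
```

Key concept: shallow copy with nested lists.
Step by step:
`a = [[1, 6], [7, 3]]` → a = [[1, 6], [7, 3]]
`b = a.copy()` → b = [[1, 6], [7, 3]]
`a[0].append(52)` → a = [[1, 6, 52], [7, 3]]; b = [[1, 6, 52], [7, 3]]
`a.append([4, 5])` → a = [[1, 6, 52], [7, 3], [4, 5]]
`print(b)` → prints [[1, 6, 52], [7, 3]]

Answer: [[1, 6, 52], [7, 3]]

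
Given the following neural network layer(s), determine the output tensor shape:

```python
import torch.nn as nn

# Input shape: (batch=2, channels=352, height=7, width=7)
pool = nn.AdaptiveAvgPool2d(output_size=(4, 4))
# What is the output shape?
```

Input: (2, 352, 7, 7) -> Output: (2, 352, 4, 4)

Answer: (2, 352, 4, 4)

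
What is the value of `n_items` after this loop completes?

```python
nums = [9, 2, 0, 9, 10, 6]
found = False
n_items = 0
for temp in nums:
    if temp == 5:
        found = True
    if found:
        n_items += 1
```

Count elements after first 5 in [9, 2, 0, 9, 10, 6]
`n_items` takes the values: 0

Answer: 0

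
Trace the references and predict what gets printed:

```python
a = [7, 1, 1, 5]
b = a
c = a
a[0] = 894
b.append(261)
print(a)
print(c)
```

Key concept: multiple aliases.
Step by step:
`a = [7, 1, 1, 5]` → a = [7, 1, 1, 5]
`b = a` → b = [7, 1, 1, 5] (same object as a)
`c = a` → c = [7, 1, 1, 5] (same object as a, b)
`a[0] = 894` → a = [894, 1, 1, 5] (same object as b, c); b = [894, 1, 1, 5] (same object as a, c); c = [894, 1, 1, 5] (same object as a, b)
`b.append(261)` → a = [894, 1, 1, 5, 261] (same object as b, c); b = [894, 1, 1, 5, 261] (same object as a, c); c = [894, 1, 1, 5, 261] (same object as a, b)
`print(a)` → prints [894, 1, 1, 5, 261]
`print(c)` → prints [894, 1, 1, 5, 261]

Answer:
[894, 1, 1, 5, 261]
[894, 1, 1, 5, 261]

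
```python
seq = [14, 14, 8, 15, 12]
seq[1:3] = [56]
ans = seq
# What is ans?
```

Trace:
`seq = [14, 14, 8, 15, 12]` → seq = [14, 14, 8, 15, 12]
`seq[1:3] = [56]` → seq = [14, 56, 15, 12]
`ans = seq` → ans = [14, 56, 15, 12]
So ans = [14, 56, 15, 12]

Answer: [14, 56, 15, 12]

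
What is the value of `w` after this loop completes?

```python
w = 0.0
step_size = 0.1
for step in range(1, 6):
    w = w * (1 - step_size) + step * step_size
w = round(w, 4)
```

Moving average with lr=0.1
`w` takes the values: 0.0 → 0.1 → 0.29 → 0.561 → 0.9049 → 1.31441 → 1.3144

Answer: 1.3144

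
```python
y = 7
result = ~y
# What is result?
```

Trace:
`y = 7` → y = 7
`result = ~y` → result = -8
So result = -8

Answer: -8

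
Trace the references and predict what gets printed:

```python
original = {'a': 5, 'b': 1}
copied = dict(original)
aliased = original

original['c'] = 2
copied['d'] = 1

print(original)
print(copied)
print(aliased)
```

Key concept: dict() creates copy, assignment creates alias.
Step by step:
`original = {'a': 5, 'b': 1}` → original = {'a': 5, 'b': 1}
`copied = dict(original)` → copied = {'a': 5, 'b': 1}
`aliased = original` → aliased = {'a': 5, 'b': 1} (same object as original)
`original['c'] = 2` → original = {'a': 5, 'b': 1, 'c': 2} (same object as aliased); aliased = {'a': 5, 'b': 1, 'c': 2} (same object as original)
`copied['d'] = 1` → copied = {'a': 5, 'b': 1, 'd': 1}
`print(original)` → prints {'a': 5, 'b': 1, 'c': 2}
`print(copied)` → prints {'a': 5, 'b': 1, 'd': 1}
`print(aliased)` → prints {'a': 5, 'b': 1, 'c': 2}

Answer:
{'a': 5, 'b': 1, 'c': 2}
{'a': 5, 'b': 1, 'd': 1}
{'a': 5, 'b': 1, 'c': 2}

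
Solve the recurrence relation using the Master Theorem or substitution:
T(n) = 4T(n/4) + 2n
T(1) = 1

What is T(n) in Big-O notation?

By Master Theorem: a=4, b=4, f(n)=2n. Since log_4(4) = 1 and f(n) = Θ(n^1), Case 2 applies. T(n) = O(n log n).

Answer: O(n log n)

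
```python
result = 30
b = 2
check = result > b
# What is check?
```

Trace:
`result = 30` → result = 30
`b = 2` → b = 2
`check = result > b` → check = True
So check = True

Answer: True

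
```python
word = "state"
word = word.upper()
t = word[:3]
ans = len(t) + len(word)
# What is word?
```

Trace:
`word = "state"` → word = 'state'
`word = word.upper()` → word = 'STATE'
`t = word[:3]` → t = 'STA'
`ans = len(t) + len(word)` → ans = 8
So word = 'STATE'

Answer: 'STATE'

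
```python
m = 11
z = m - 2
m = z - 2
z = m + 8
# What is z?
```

Trace:
`m = 11` → m = 11
`z = m - 2` → z = 9
`m = z - 2` → m = 7
`z = m + 8` → z = 15
So z = 15

Answer: 15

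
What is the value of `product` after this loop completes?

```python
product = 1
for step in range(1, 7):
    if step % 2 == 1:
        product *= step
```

Product of odd numbers 1 to 6
`product` takes the values: 1 → 3 → 15

Answer: 15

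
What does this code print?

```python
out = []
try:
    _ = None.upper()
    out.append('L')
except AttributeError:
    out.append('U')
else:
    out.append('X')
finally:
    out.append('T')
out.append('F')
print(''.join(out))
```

Execution trace: 'U' (except AttributeError) → 'T' (finally) → 'F' (after the try/except). Output: UTF

Answer: UTF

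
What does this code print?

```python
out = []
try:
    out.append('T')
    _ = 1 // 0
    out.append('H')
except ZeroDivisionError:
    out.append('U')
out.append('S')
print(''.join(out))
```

Execution trace: 'T' (try body) → 'U' (except ZeroDivisionError) → 'S' (after the try/except). Output: TUS

Answer: TUS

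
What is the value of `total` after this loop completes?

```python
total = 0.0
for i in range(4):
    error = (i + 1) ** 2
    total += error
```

Sum of squared losses 1² + 2² + ... + 4²
`total` takes the values: 0.0 → 1.0 → 5.0 → 14.0 → 30.0

Answer: 30.0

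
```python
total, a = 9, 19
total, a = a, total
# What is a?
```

Trace:
`total, a = 9, 19` → total = 9; a = 19
`total, a = a, total` → total = 19; a = 9
So a = 9

Answer: 9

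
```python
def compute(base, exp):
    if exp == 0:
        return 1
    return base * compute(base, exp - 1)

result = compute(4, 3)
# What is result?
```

compute(4, 3) = 4 * 4 * 4 = 64

Answer: 64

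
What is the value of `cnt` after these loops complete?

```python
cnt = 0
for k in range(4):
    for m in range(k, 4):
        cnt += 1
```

Upper triangle: 4 + 3 + ... + 1
`cnt` takes the values: 0 → 1 → 2 → 3 → 4 → 5 → 6 → 7 → 8 → 9 → 10

Answer: 10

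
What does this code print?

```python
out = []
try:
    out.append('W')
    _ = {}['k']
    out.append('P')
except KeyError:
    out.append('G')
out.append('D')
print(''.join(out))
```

Execution trace: 'W' (try body) → 'G' (except KeyError) → 'D' (after the try/except). Output: WGD

Answer: WGD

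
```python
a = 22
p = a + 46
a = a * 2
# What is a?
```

Trace:
`a = 22` → a = 22
`p = a + 46` → p = 68
`a = a * 2` → a = 44
So a = 44

Answer: 44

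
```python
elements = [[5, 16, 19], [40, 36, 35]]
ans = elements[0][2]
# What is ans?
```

Trace:
`elements = [[5, 16, 19], [40, 36, 35]]` → elements = [[5, 16, 19], [40, 36, 35]]
`ans = elements[0][2]` → ans = 19
So ans = 19

Answer: 19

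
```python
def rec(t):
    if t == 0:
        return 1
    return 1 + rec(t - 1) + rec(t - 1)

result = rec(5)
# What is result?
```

rec(t) = 1 + 2·rec(t-1), rec(0)=1. Closed form: (1+1)·2^5 - 1 = 63.

Answer: 63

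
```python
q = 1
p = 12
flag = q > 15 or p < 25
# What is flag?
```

Trace:
`q = 1` → q = 1
`p = 12` → p = 12
`flag = q > 15 or p < 25` → flag = True
So flag = True

Answer: True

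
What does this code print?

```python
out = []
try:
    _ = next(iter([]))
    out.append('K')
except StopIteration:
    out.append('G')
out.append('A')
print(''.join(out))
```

Execution trace: 'G' (except StopIteration) → 'A' (after the try/except). Output: GA

Answer: GA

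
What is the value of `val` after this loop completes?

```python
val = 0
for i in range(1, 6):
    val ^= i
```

XOR of 1 to 5
`val` takes the values: 0 → 1 → 3 → 0 → 4 → 1

Answer: 1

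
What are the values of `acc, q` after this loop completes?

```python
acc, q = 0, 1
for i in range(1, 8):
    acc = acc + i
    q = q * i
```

Sum and factorial of 1 to 7
`acc, q` takes the values: (0, 1) → (1, 1) → (3, 1) → (3, 2) → (6, 2) → (6, 6) → (10, 6) → (10, 24) → (15, 24) → (15, 120) → (21, 120) → (21, 720) → (28, 720) → (28, 5040)

Answer: 28, 5040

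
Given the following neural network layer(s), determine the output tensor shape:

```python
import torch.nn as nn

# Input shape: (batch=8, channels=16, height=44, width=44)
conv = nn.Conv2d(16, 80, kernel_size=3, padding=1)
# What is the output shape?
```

Input: (8, 16, 44, 44) -> Output: (8, 80, 44, 44)

Answer: (8, 80, 44, 44)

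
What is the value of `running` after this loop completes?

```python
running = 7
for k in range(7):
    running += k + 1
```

Start at 7, add 1 to 7 = 35
`running` takes the values: 7 → 8 → 10 → 13 → 17 → 22 → 28 → 35

Answer: 35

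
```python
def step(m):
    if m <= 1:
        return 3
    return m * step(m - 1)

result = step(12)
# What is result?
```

step(12) = 12 * 11 * 10 * 9 * 8 * 7 * 6 * 5 * 4 * 3 * 2 * 3 = 1437004800

Answer: 1437004800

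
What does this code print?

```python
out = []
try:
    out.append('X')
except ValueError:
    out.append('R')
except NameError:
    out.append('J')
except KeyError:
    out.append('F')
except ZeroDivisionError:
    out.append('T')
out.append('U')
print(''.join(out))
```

Execution trace: 'X' (try body, no exception) → 'U' (after the try/except). Output: XU

Answer: XU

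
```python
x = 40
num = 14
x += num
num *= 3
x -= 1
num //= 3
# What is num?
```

Trace:
`x = 40` → x = 40
`num = 14` → num = 14
`x += num` → x = 54
`num *= 3` → num = 42
`x -= 1` → x = 53
`num //= 3` → num = 14
So num = 14

Answer: 14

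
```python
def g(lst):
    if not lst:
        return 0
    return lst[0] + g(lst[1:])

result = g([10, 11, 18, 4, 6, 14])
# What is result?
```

10 + 11 + 18 + 4 + 6 + 14 + 0 = 63

Answer: 63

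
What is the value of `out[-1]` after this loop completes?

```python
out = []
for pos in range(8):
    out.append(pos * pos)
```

Last element of squares 0 to 7
`out` takes the values: [] → [0] → [0, 1] → [0, 1, 4] → [0, 1, 4, 9] → [0, 1, 4, 9, 16] → [0, 1, 4, 9, 16, 25] → [0, 1, 4, 9, 16, 25, 36] → [0, 1, 4, 9, 16, 25, 36, 49]
So `out[-1]` = 49

Answer: 49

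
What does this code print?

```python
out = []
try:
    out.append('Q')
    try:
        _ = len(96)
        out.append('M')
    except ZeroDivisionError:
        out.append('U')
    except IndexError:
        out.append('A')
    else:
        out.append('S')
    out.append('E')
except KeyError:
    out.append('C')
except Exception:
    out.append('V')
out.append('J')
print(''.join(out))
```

Execution trace: 'Q' (try body) → 'V' (except Exception) → 'J' (after the try/except). Output: QVJ

Answer: QVJ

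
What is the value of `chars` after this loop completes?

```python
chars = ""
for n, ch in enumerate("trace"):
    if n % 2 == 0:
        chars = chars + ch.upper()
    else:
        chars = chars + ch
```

Uppercase even positions in 'trace'
`chars` takes the values: "" → "T" → "Tr" → "TrA" → "TrAc" → "TrAcE"

Answer: "TrAcE"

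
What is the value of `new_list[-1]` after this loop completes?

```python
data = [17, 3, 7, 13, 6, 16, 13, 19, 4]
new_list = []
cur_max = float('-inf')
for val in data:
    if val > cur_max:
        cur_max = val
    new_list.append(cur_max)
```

Running max ends at 19
`new_list` takes the values: [] → [17] → [17, 17] → [17, 17, 17] → [17, 17, 17, 17] → [17, 17, 17, 17, 17] → [17, 17, 17, 17, 17, 17] → [17, 17, 17, 17, 17, 17, 17] → [17, 17, 17, 17, 17, 17, 17, 19] → [17, 17, 17, 17, 17, 17, 17, 19, 19]
So `new_list[-1]` = 19

Answer: 19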